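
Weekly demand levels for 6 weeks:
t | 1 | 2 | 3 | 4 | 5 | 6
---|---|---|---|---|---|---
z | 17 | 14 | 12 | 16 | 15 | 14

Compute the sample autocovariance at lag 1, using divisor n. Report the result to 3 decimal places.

-0.519

Mean z̄ = (17 + 14 + 12 + 16 + 15 + 14)/6 = 14.6667
Σ_{t=1}^{5}(z_t−z̄)(z_{t+1}−z̄) = -3.1111
γ_1 = -3.1111 / 6 = -0.519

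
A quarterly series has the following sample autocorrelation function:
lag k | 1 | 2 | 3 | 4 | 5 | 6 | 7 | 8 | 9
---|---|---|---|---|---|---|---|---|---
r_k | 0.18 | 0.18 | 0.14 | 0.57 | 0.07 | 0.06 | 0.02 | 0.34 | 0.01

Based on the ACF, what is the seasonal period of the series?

The largest autocorrelation is r_4 = 0.57, with a weaker echo at lag 8 (0.34); the remaining lags stay at or below 0.18.
The dominant spike at lag 4 indicates a seasonal period of 4.

4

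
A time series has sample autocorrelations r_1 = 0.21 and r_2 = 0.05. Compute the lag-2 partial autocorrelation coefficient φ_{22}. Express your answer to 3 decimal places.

φ_{22} = (r_2 − r_1²) / (1 − r_1²)
r_1² = (0.21)² = 0.0441
Numerator = 0.05 − 0.0441 = 0.0059; denominator = 1 − 0.0441 = 0.9559
φ_{22} = 0.0059 / 0.9559 = 0.006

0.006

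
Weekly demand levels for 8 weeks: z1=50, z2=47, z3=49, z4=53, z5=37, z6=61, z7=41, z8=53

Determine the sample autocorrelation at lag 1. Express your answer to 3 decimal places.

-0.830

Mean z̄ = (50 + 47 + 49 + 53 + 37 + 61 + 41 + 53)/8 = 48.8750
Σ(z_t−z̄)(z_{t+1}−z̄) = (-2.1094) + (-0.2344) + (0.5156) + (-48.9844) + (-143.9844) + (-95.4844) + (-32.4844) = -322.7656
Denominator Σ(z_t−z̄)² = 388.8750
r_1 = -322.7656 / 388.8750 = -0.830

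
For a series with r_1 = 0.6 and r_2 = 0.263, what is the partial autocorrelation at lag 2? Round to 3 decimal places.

-0.152

φ_{22} = (r_2 − r_1²) / (1 − r_1²)
r_1² = (0.6)² = 0.36
Numerator = 0.263 − 0.3600 = -0.0970; denominator = 1 − 0.3600 = 0.6400
φ_{22} = -0.0970 / 0.6400 = -0.152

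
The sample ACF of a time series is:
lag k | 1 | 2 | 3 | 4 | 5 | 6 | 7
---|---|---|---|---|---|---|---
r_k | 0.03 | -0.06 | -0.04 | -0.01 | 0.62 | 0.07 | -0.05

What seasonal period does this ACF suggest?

5

The largest autocorrelation is r_5 = 0.62; the remaining lags stay at or below 0.07.
The dominant spike at lag 5 indicates a seasonal period of 5.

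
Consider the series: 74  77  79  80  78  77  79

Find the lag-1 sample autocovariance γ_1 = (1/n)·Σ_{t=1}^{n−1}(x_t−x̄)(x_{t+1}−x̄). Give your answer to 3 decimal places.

0.601

Mean x̄ = (74 + 77 + 79 + 80 + 78 + 77 + 79)/7 = 77.7143
Deviations: -3.7143, -0.7143, 1.2857, 2.2857, 0.2857, -0.7143, 1.2857
Σ_{t=1}^{6}(x_t−x̄)(x_{t+1}−x̄) = 4.2041
γ_1 = 4.2041 / 7 = 0.601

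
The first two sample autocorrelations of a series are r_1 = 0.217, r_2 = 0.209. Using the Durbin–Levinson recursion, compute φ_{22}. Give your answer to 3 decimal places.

φ_{22} = (r_2 − r_1²) / (1 − r_1²)
r_1² = (0.217)² = 0.047089
Numerator = 0.209 − 0.0471 = 0.1619; denominator = 1 − 0.0471 = 0.9529
φ_{22} = 0.1619 / 0.9529 = 0.170

0.170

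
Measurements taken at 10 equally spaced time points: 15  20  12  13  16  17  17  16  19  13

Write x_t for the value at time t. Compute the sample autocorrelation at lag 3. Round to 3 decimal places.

-0.070

Mean x̄ = (15 + 20 + 12 + 13 + 16 + 17 + 17 + 16 + 19 + 13)/10 = 15.8000
Σ(x_t−x̄)(x_{t+3}−x̄) = (2.2400) + (0.8400) + (-4.5600) + (-3.3600) + (0.0400) + (3.8400) + (-3.3600) = -4.3200
Denominator Σ(x_t−x̄)² = 61.6000
r_3 = -4.3200 / 61.6000 = -0.070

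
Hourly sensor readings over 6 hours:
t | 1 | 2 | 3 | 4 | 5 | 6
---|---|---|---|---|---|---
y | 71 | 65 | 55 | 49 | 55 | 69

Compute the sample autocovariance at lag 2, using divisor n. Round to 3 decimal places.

-29.037

Mean ȳ = (71 + 65 + 55 + 49 + 55 + 69)/6 = 60.6667
Σ_{t=1}^{4}(y_t−ȳ)(y_{t+2}−ȳ) = -174.2222
γ_2 = -174.2222 / 6 = -29.037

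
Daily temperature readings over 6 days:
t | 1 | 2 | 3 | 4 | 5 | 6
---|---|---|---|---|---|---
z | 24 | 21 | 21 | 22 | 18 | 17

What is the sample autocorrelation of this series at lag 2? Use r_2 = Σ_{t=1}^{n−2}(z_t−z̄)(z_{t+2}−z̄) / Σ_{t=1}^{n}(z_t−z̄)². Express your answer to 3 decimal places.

-0.119

Mean z̄ = (24 + 21 + 21 + 22 + 18 + 17)/6 = 20.5000
Deviations from mean: 3.5000, 0.5000, 0.5000, 1.5000, -2.5000, -3.5000
Σ(z_t−z̄)(z_{t+2}−z̄) = (1.7500) + (0.7500) + (-1.2500) + (-5.2500) = -4.0000
Denominator Σ(z_t−z̄)² = 33.5000
r_2 = -4.0000 / 33.5000 = -0.119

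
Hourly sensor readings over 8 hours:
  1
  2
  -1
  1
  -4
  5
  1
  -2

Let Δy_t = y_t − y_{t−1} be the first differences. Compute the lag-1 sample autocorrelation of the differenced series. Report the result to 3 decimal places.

-0.617

First differences Δy: 1, -3, 2, -5, 9, -4, -3
Mean of differences = -0.4286
Numerator Σ(Δy_t−Δȳ)(Δy_{t+1}−Δȳ) = -88.6122
Denominator Σ(Δy_t−Δȳ)² = 143.7143
r_1(Δy) = -88.6122 / 143.7143 = -0.617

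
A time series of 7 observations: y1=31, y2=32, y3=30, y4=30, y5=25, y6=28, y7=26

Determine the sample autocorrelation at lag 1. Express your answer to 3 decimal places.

Mean ȳ = (31 + 32 + 30 + 30 + 25 + 28 + 26)/7 = 28.8571
Deviations from mean: 2.1429, 3.1429, 1.1429, 1.1429, -3.8571, -0.8571, -2.8571
Numerator Σ_{t=1}^{6}(y_t−ȳ)(y_{t+1}−ȳ) = 12.9796
Denominator Σ(y_t−ȳ)² = 40.8571
r_1 = 12.9796 / 40.8571 = 0.318

0.318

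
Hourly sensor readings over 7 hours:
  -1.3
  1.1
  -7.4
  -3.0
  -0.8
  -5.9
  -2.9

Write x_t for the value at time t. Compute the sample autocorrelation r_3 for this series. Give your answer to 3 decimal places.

Mean x̄ = (-1.3 + 1.1 − 7.4 − 3.0 − 0.8 − 5.9 − 2.9)/7 = -2.8857
Deviations from mean: 1.5857, 3.9857, -4.5143, -0.1143, 2.0857, -3.0143, -0.0143
Numerator Σ_{t=1}^{4}(x_t−x̄)(x_{t+3}−x̄) = 21.7408
Denominator Σ(x_t−x̄)² = 52.2286
r_3 = 21.7408 / 52.2286 = 0.416

0.416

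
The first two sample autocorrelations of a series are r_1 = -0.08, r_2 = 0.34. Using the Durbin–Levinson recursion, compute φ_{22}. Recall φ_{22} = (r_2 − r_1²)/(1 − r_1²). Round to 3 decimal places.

0.336

φ_{22} = (r_2 − r_1²) / (1 − r_1²)
r_1² = (-0.08)² = 0.0064
Numerator = 0.34 − 0.0064 = 0.3336; denominator = 1 − 0.0064 = 0.9936
φ_{22} = 0.3336 / 0.9936 = 0.336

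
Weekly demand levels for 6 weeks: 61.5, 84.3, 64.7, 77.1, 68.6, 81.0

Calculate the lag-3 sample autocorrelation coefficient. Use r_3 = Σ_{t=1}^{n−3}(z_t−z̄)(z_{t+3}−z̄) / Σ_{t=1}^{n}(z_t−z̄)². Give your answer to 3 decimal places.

Mean z̄ = (61.5 + 84.3 + 64.7 + 77.1 + 68.6 + 81.0)/6 = 72.8667
Σ(z_t−z̄)(z_{t+3}−z̄) = (-48.1189) + (-48.7822) + (-66.4222) = -163.3233
Denominator Σ(z_t−z̄)² = 428.8933
r_3 = -163.3233 / 428.8933 = -0.381

-0.381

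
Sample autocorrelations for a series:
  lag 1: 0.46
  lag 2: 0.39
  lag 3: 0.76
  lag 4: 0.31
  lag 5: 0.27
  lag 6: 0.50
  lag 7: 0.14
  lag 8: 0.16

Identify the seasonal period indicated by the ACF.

The largest autocorrelation is r_3 = 0.76, with a weaker echo at lag 6 (0.50); the remaining lags stay at or below 0.46. The elevated value at lag 1 (0.46), dropping to 0.39 at lag 2, reflects decaying short-term dependence rather than seasonality.
The dominant spike at lag 3 indicates a seasonal period of 3.

3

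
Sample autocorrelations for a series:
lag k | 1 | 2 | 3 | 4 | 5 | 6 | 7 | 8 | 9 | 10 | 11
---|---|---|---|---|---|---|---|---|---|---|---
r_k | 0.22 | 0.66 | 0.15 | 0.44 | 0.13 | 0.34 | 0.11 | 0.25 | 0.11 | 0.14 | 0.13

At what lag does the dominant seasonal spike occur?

The largest autocorrelation is r_2 = 0.66, with weaker echoes at lags 4 (0.44), 6 (0.34) and 8 (0.25); the remaining lags stay at or below 0.22.
The dominant spike at lag 2 indicates a seasonal period of 2.

2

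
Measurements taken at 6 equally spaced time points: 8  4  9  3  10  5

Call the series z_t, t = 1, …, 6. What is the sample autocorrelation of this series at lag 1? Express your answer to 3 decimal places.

Mean z̄ = (8 + 4 + 9 + 3 + 10 + 5)/6 = 6.5000
Deviations from mean: 1.5000, -2.5000, 2.5000, -3.5000, 3.5000, -1.5000
Σ(z_t−z̄)(z_{t+1}−z̄) = (-3.7500) + (-6.2500) + (-8.7500) + (-12.2500) + (-5.2500) = -36.2500
Denominator Σ(z_t−z̄)² = 41.5000
r_1 = -36.2500 / 41.5000 = -0.873

-0.873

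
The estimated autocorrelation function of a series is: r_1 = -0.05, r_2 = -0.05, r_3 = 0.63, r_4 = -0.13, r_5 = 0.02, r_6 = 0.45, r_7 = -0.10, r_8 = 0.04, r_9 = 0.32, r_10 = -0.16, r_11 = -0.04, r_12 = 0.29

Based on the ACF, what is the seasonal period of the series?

The largest autocorrelation is r_3 = 0.63, with weaker echoes at lags 6 (0.45), 9 (0.32) and 12 (0.29); the remaining lags stay at or below 0.04.
The dominant spike at lag 3 indicates a seasonal period of 3.

3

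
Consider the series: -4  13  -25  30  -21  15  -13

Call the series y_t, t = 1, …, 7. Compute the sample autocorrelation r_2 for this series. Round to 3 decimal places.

Mean ȳ = (-4 + 13 − 25 + 30 − 21 + 15 − 13)/7 = -0.7143
Σ(y_t−ȳ)(y_{t+2}−ȳ) = (79.7959) + (421.2245) + (492.6531) + (482.6531) + (249.2245) = 1725.5510
Denominator Σ(y_t−ȳ)² = 2541.4286
r_2 = 1725.5510 / 2541.4286 = 0.679

0.679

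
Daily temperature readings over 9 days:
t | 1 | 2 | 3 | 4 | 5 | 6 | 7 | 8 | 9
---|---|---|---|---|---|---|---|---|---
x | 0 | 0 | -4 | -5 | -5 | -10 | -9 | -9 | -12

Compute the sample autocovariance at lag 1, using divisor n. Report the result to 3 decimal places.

9.556

Mean x̄ = (0 + 0 − 4 − 5 − 5 − 10 − 9 − 9 − 12)/9 = -6.0000
Σ_{t=1}^{8}(x_t−x̄)(x_{t+1}−x̄) = 86.0000
γ_1 = 86.0000 / 9 = 9.556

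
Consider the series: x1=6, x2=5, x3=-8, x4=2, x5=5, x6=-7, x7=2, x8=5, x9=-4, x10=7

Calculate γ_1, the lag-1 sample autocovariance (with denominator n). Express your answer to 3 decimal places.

-10.469

Mean x̄ = (6 + 5 − 8 + 2 + 5 − 7 + 2 + 5 − 4 + 7)/10 = 1.3000
Σ_{t=1}^{9}(x_t−x̄)(x_{t+1}−x̄) = -104.6900
γ_1 = -104.6900 / 10 = -10.469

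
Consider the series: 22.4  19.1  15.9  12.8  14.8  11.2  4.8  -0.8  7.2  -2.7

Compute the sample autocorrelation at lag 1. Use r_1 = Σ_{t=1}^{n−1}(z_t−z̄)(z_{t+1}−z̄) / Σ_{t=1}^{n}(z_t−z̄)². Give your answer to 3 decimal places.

Mean z̄ = (22.4 + 19.1 + 15.9 + 12.8 + 14.8 + 11.2 + 4.8 − 0.8 + 7.2 − 2.7)/10 = 10.4700
Numerator Σ_{t=1}^{9}(z_t−z̄)(z_{t+1}−z̄) = 315.3991
Denominator Σ(z_t−z̄)² = 614.3010
r_1 = 315.3991 / 614.3010 = 0.513

0.513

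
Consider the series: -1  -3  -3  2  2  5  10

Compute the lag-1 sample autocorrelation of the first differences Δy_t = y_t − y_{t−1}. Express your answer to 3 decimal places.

-0.071

First differences Δy: -2, 0, 5, 0, 3, 5
Mean of differences = 1.8333
Numerator Σ(Δy_t−Δȳ)(Δy_{t+1}−Δȳ) = -3.0278
Denominator Σ(Δy_t−Δȳ)² = 42.8333
r_1(Δy) = -3.0278 / 42.8333 = -0.071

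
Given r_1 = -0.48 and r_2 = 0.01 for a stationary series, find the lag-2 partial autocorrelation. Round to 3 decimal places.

-0.286

φ_{22} = (r_2 − r_1²) / (1 − r_1²)
r_1² = (-0.48)² = 0.2304
Numerator = 0.01 − 0.2304 = -0.2204; denominator = 1 − 0.2304 = 0.7696
φ_{22} = -0.2204 / 0.7696 = -0.286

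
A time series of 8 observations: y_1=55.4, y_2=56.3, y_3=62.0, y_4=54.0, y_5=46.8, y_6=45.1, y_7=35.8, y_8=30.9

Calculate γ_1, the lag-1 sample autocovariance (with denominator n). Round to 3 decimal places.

62.296

Mean ȳ = (55.4 + 56.3 + 62.0 + 54.0 + 46.8 + 45.1 + 35.8 + 30.9)/8 = 48.2875
Σ_{t=1}^{7}(y_t−ȳ)(y_{t+1}−ȳ) = 498.3673
γ_1 = 498.3673 / 8 = 62.296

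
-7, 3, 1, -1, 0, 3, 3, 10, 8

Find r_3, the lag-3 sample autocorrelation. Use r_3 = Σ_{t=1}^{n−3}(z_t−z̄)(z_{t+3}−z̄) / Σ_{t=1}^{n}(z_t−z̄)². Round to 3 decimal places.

Mean z̄ = (-7 + 3 + 1 − 1 + 0 + 3 + 3 + 10 + 8)/9 = 2.2222
Numerator Σ_{t=1}^{6}(z_t−z̄)(z_{t+3}−z̄) = 11.7407
Denominator Σ(z_t−z̄)² = 197.5556
r_3 = 11.7407 / 197.5556 = 0.059

0.059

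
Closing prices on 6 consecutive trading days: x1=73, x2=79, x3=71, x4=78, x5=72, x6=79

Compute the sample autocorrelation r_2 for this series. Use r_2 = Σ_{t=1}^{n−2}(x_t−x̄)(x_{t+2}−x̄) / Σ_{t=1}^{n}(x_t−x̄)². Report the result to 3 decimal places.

0.636

Mean x̄ = (73 + 79 + 71 + 78 + 72 + 79)/6 = 75.3333
Deviations from mean: -2.3333, 3.6667, -4.3333, 2.6667, -3.3333, 3.6667
Σ(x_t−x̄)(x_{t+2}−x̄) = (10.1111) + (9.7778) + (14.4444) + (9.7778) = 44.1111
Denominator Σ(x_t−x̄)² = 69.3333
r_2 = 44.1111 / 69.3333 = 0.636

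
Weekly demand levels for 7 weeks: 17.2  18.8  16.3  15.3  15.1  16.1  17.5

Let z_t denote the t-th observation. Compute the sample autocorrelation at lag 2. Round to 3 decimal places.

Mean z̄ = (17.2 + 18.8 + 16.3 + 15.3 + 15.1 + 16.1 + 17.5)/7 = 16.6143
Σ(z_t−z̄)(z_{t+2}−z̄) = (-0.1841) + (-2.8727) + (0.4759) + (0.6759) + (-1.3412) = -3.2461
Denominator Σ(z_t−z̄)² = 10.2886
r_2 = -3.2461 / 10.2886 = -0.316

-0.316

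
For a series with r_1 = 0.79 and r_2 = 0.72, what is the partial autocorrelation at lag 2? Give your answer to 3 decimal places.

φ_{22} = (r_2 − r_1²) / (1 − r_1²)
r_1² = (0.79)² = 0.6241
Numerator = 0.72 − 0.6241 = 0.0959; denominator = 1 − 0.6241 = 0.3759
φ_{22} = 0.0959 / 0.3759 = 0.255

0.255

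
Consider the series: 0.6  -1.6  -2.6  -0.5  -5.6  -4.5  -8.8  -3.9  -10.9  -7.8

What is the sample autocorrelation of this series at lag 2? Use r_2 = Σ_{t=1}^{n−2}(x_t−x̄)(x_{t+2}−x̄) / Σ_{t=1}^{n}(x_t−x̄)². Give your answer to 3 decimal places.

0.393

Mean x̄ = (0.6 − 1.6 − 2.6 − 0.5 − 5.6 − 4.5 − 8.8 − 3.9 − 10.9 − 7.8)/10 = -4.5600
Numerator Σ_{t=1}^{8}(x_t−x̄)(x_{t+2}−x̄) = 49.5288
Denominator Σ(x_t−x̄)² = 125.9040
r_2 = 49.5288 / 125.9040 = 0.393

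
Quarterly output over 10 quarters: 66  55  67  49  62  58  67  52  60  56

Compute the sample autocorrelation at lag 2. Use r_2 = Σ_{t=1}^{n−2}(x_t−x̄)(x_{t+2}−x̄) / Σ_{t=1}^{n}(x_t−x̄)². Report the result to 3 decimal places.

0.525

Mean x̄ = (66 + 55 + 67 + 49 + 62 + 58 + 67 + 52 + 60 + 56)/10 = 59.2000
Numerator Σ_{t=1}^{8}(x_t−x̄)(x_{t+2}−x̄) = 189.7200
Denominator Σ(x_t−x̄)² = 361.6000
r_2 = 189.7200 / 361.6000 = 0.525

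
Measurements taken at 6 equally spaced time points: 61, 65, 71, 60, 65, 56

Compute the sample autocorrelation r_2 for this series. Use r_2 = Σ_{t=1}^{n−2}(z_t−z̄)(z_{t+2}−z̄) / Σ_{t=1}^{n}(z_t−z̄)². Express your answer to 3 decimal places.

Mean z̄ = (61 + 65 + 71 + 60 + 65 + 56)/6 = 63.0000
Deviations from mean: -2.0000, 2.0000, 8.0000, -3.0000, 2.0000, -7.0000
Σ(z_t−z̄)(z_{t+2}−z̄) = (-16.0000) + (-6.0000) + (16.0000) + (21.0000) = 15.0000
Denominator Σ(z_t−z̄)² = 134.0000
r_2 = 15.0000 / 134.0000 = 0.112

0.112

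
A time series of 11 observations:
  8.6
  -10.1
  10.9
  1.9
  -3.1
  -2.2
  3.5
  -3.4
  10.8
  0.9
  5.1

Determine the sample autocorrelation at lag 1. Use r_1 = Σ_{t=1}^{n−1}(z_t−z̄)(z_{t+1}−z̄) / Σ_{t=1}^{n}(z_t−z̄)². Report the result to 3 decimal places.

-0.557

Mean z̄ = (8.6 − 10.1 + 10.9 + 1.9 − 3.1 − 2.2 + 3.5 − 3.4 + 10.8 + 0.9 + 5.1)/11 = 2.0818
Numerator Σ_{t=1}^{10}(z_t−z̄)(z_{t+1}−z̄) = -240.8067
Denominator Σ(z_t−z̄)² = 432.4364
r_1 = -240.8067 / 432.4364 = -0.557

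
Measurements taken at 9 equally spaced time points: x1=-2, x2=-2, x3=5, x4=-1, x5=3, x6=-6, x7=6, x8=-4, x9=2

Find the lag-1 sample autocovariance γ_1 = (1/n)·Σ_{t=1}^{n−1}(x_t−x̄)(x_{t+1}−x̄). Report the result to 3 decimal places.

-11.125

Mean x̄ = (-2 − 2 + 5 − 1 + 3 − 6 + 6 − 4 + 2)/9 = 0.1111
Σ_{t=1}^{8}(x_t−x̄)(x_{t+1}−x̄) = -100.1235
γ_1 = -100.1235 / 9 = -11.125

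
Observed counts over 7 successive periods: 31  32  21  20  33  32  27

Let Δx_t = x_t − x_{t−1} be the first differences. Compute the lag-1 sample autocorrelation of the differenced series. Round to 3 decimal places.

First differences Δx: 1, -11, -1, 13, -1, -5
Mean of differences = -0.6667
Numerator Σ(Δx_t−Δx̄)(Δx_{t+1}−Δx̄) = -21.4444
Denominator Σ(Δx_t−Δx̄)² = 315.3333
r_1(Δx) = -21.4444 / 315.3333 = -0.068

-0.068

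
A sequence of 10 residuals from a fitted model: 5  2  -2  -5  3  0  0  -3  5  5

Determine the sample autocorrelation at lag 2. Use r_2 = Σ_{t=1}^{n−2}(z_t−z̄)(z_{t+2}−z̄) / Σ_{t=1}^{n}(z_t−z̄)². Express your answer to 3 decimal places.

Mean z̄ = (5 + 2 − 2 − 5 + 3 + 0 + 0 − 3 + 5 + 5)/10 = 1.0000
Numerator Σ_{t=1}^{8}(z_t−z̄)(z_{t+2}−z̄) = -36.0000
Denominator Σ(z_t−z̄)² = 116.0000
r_2 = -36.0000 / 116.0000 = -0.310

-0.310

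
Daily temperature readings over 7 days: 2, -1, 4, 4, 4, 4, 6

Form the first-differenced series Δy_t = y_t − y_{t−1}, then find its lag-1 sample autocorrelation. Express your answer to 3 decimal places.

First differences Δy: -3, 5, 0, 0, 0, 2
Mean of differences = 0.6667
Numerator Σ(Δy_t−Δȳ)(Δy_{t+1}−Δȳ) = -18.7778
Denominator Σ(Δy_t−Δȳ)² = 35.3333
r_1(Δy) = -18.7778 / 35.3333 = -0.531

-0.531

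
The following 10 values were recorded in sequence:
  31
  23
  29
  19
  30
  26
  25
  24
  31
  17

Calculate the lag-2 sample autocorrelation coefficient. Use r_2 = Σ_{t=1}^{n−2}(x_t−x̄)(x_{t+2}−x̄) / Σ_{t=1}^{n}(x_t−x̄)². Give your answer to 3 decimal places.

0.254

Mean x̄ = (31 + 23 + 29 + 19 + 30 + 26 + 25 + 24 + 31 + 17)/10 = 25.5000
Numerator Σ_{t=1}^{8}(x_t−x̄)(x_{t+2}−x̄) = 55.0000
Denominator Σ(x_t−x̄)² = 216.5000
r_2 = 55.0000 / 216.5000 = 0.254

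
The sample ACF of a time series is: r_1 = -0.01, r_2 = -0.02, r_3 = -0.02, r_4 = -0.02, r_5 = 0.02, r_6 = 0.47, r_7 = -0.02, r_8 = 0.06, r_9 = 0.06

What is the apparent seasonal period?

6

The largest autocorrelation is r_6 = 0.47; the remaining lags stay at or below 0.06.
The dominant spike at lag 6 indicates a seasonal period of 6.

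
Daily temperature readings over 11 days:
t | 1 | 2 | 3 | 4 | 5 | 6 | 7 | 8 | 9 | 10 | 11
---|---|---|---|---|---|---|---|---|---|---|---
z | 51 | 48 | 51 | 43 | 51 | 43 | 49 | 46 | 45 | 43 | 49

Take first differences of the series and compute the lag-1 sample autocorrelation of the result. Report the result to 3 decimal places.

First differences Δz: -3, 3, -8, 8, -8, 6, -3, -1, -2, 6
Mean of differences = -0.2000
Numerator Σ(Δz_t−Δz̄)(Δz_{t+1}−Δz̄) = -235.0400
Denominator Σ(Δz_t−Δz̄)² = 295.6000
r_1(Δz) = -235.0400 / 295.6000 = -0.795

-0.795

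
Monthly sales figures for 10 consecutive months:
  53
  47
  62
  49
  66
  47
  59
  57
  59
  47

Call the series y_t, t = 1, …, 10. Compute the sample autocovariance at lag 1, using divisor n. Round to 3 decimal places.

-28.176

Mean ȳ = (53 + 47 + 62 + 49 + 66 + 47 + 59 + 57 + 59 + 47)/10 = 54.6000
Σ_{t=1}^{9}(y_t−ȳ)(y_{t+1}−ȳ) = -281.7600
γ_1 = -281.7600 / 10 = -28.176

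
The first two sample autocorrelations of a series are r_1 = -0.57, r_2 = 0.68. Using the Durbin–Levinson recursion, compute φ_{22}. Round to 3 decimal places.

φ_{22} = (r_2 − r_1²) / (1 − r_1²)
r_1² = (-0.57)² = 0.3249
Numerator = 0.68 − 0.3249 = 0.3551; denominator = 1 − 0.3249 = 0.6751
φ_{22} = 0.3551 / 0.6751 = 0.526

0.526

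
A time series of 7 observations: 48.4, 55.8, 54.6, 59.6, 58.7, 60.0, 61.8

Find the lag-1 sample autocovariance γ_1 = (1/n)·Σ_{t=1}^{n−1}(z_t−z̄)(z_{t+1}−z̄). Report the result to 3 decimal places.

Mean z̄ = (48.4 + 55.8 + 54.6 + 59.6 + 58.7 + 60.0 + 61.8)/7 = 56.9857
Deviations: -8.5857, -1.1857, -2.3857, 2.6143, 1.7143, 3.0143, 4.8143
Σ_{t=1}^{6}(z_t−z̄)(z_{t+1}−z̄) = 30.9327
γ_1 = 30.9327 / 7 = 4.419

4.419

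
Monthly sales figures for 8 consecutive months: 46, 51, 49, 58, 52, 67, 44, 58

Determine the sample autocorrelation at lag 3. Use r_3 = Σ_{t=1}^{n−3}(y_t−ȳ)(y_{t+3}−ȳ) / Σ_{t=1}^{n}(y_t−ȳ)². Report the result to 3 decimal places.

Mean ȳ = (46 + 51 + 49 + 58 + 52 + 67 + 44 + 58)/8 = 53.1250
Numerator Σ_{t=1}^{5}(y_t−ȳ)(y_{t+3}−ȳ) = -139.5469
Denominator Σ(y_t−ȳ)² = 396.8750
r_3 = -139.5469 / 396.8750 = -0.352

-0.352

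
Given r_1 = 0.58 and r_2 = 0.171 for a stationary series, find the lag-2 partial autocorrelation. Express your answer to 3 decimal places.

φ_{22} = (r_2 − r_1²) / (1 − r_1²)
r_1² = (0.58)² = 0.3364
Numerator = 0.171 − 0.3364 = -0.1654; denominator = 1 − 0.3364 = 0.6636
φ_{22} = -0.1654 / 0.6636 = -0.249

-0.249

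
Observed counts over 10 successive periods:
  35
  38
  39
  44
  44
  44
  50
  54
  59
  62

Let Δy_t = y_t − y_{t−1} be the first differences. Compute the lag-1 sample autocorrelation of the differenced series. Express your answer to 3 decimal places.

First differences Δy: 3, 1, 5, 0, 0, 6, 4, 5, 3
Mean of differences = 3.0000
Numerator Σ(Δy_t−Δȳ)(Δy_{t+1}−Δȳ) = -5.0000
Denominator Σ(Δy_t−Δȳ)² = 40.0000
r_1(Δy) = -5.0000 / 40.0000 = -0.125

-0.125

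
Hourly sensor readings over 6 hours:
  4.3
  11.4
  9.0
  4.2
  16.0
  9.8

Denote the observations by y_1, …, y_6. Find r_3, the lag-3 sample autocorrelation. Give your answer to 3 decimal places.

0.391

Mean ȳ = (4.3 + 11.4 + 9.0 + 4.2 + 16.0 + 9.8)/6 = 9.1167
Deviations from mean: -4.8167, 2.2833, -0.1167, -4.9167, 6.8833, 0.6833
Σ(y_t−ȳ)(y_{t+3}−ȳ) = (23.6819) + (15.7169) + (-0.0797) = 39.3192
Denominator Σ(y_t−ȳ)² = 100.4483
r_3 = 39.3192 / 100.4483 = 0.391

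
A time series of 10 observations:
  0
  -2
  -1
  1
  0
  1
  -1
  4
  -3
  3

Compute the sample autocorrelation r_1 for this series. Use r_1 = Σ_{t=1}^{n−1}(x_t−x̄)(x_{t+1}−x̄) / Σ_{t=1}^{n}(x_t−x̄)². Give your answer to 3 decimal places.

Mean x̄ = (0 − 2 − 1 + 1 + 0 + 1 − 1 + 4 − 3 + 3)/10 = 0.2000
Numerator Σ_{t=1}^{9}(x_t−x̄)(x_{t+1}−x̄) = -24.8400
Denominator Σ(x_t−x̄)² = 41.6000
r_1 = -24.8400 / 41.6000 = -0.597

-0.597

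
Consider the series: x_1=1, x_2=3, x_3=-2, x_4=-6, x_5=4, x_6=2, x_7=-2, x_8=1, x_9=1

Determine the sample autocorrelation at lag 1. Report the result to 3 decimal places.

-0.159

Mean x̄ = (1 + 3 − 2 − 6 + 4 + 2 − 2 + 1 + 1)/9 = 0.2222
Numerator Σ_{t=1}^{8}(x_t−x̄)(x_{t+1}−x̄) = -12.0494
Denominator Σ(x_t−x̄)² = 75.5556
r_1 = -12.0494 / 75.5556 = -0.159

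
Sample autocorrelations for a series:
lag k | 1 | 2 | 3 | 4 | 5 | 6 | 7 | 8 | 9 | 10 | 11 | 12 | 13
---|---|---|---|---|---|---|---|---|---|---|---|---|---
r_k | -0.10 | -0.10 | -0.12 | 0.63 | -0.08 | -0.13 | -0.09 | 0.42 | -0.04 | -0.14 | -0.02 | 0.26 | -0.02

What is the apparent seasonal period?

The largest autocorrelation is r_4 = 0.63, with weaker echoes at lags 8 (0.42) and 12 (0.26); the remaining lags stay at or below -0.02.
The dominant spike at lag 4 indicates a seasonal period of 4.

4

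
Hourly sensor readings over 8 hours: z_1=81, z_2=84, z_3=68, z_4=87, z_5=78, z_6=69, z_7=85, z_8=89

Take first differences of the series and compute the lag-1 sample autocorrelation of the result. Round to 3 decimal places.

-0.499

First differences Δz: 3, -16, 19, -9, -9, 16, 4
Mean of differences = 1.1429
Numerator Σ(Δz_t−Δz̄)(Δz_{t+1}−Δz̄) = -524.4490
Denominator Σ(Δz_t−Δz̄)² = 1050.8571
r_1(Δz) = -524.4490 / 1050.8571 = -0.499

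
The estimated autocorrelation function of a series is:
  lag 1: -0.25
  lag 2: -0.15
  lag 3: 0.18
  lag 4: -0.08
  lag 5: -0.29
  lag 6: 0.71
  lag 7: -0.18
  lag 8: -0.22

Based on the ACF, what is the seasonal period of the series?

6

The largest autocorrelation is r_6 = 0.71; the remaining lags stay at or below 0.18.
The dominant spike at lag 6 indicates a seasonal period of 6.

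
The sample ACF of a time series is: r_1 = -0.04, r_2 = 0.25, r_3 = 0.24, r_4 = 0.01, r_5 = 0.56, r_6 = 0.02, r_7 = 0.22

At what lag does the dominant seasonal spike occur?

The largest autocorrelation is r_5 = 0.56; the remaining lags stay at or below 0.25.
The dominant spike at lag 5 indicates a seasonal period of 5.

5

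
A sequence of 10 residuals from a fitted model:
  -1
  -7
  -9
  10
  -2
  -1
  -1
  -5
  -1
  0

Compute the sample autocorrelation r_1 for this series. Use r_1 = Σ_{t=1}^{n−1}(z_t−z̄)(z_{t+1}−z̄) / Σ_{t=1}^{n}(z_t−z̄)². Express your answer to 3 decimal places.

Mean z̄ = (-1 − 7 − 9 + 10 − 2 − 1 − 1 − 5 − 1 + 0)/10 = -1.7000
Numerator Σ_{t=1}^{9}(z_t−z̄)(z_{t+1}−z̄) = -57.0900
Denominator Σ(z_t−z̄)² = 234.1000
r_1 = -57.0900 / 234.1000 = -0.244

-0.244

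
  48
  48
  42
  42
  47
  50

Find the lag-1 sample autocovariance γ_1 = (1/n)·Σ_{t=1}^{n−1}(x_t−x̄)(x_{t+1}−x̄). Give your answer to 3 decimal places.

Mean x̄ = (48 + 48 + 42 + 42 + 47 + 50)/6 = 46.1667
Deviations: 1.8333, 1.8333, -4.1667, -4.1667, 0.8333, 3.8333
Σ_{t=1}^{5}(x_t−x̄)(x_{t+1}−x̄) = 12.8056
γ_1 = 12.8056 / 6 = 2.134

2.134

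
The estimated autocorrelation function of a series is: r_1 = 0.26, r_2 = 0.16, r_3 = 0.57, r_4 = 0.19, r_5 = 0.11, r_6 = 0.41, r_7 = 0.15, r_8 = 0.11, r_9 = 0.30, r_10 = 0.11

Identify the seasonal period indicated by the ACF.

The largest autocorrelation is r_3 = 0.57, with weaker echoes at lags 6 (0.41) and 9 (0.30); the remaining lags stay at or below 0.26. The elevated value at lag 1 (0.26), dropping to 0.16 at lag 2, reflects decaying short-term dependence rather than seasonality.
The dominant spike at lag 3 indicates a seasonal period of 3.

3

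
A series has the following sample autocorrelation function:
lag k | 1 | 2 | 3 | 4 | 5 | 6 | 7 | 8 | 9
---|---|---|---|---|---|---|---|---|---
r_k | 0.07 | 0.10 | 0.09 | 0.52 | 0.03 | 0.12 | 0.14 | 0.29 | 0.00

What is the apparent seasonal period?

4

The largest autocorrelation is r_4 = 0.52, with a weaker echo at lag 8 (0.29); the remaining lags stay at or below 0.14.
The dominant spike at lag 4 indicates a seasonal period of 4.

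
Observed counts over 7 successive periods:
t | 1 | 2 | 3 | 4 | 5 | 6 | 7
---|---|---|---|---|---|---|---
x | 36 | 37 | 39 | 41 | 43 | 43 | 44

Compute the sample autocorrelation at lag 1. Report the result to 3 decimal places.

Mean x̄ = (36 + 37 + 39 + 41 + 43 + 43 + 44)/7 = 40.4286
Numerator Σ_{t=1}^{6}(x_t−x̄)(x_{t+1}−x̄) = 36.5306
Denominator Σ(x_t−x̄)² = 59.7143
r_1 = 36.5306 / 59.7143 = 0.612

0.612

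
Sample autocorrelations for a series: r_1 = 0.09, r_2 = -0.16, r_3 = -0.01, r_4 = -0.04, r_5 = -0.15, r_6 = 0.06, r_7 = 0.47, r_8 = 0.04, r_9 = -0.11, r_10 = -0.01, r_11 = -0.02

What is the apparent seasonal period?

The largest autocorrelation is r_7 = 0.47; the remaining lags stay at or below 0.09.
The dominant spike at lag 7 indicates a seasonal period of 7.

7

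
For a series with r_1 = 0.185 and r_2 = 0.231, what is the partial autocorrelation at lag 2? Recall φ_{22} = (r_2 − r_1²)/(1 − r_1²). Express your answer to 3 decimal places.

0.204

φ_{22} = (r_2 − r_1²) / (1 − r_1²)
r_1² = (0.185)² = 0.034225
Numerator = 0.231 − 0.0342 = 0.1968; denominator = 1 − 0.0342 = 0.9658
φ_{22} = 0.1968 / 0.9658 = 0.204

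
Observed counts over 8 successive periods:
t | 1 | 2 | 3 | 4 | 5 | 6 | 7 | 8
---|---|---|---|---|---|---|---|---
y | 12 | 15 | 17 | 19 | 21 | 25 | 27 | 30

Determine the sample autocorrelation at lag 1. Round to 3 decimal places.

0.606

Mean ȳ = (12 + 15 + 17 + 19 + 21 + 25 + 27 + 30)/8 = 20.7500
Deviations from mean: -8.7500, -5.7500, -3.7500, -1.7500, 0.2500, 4.2500, 6.2500, 9.2500
Numerator Σ_{t=1}^{7}(y_t−ȳ)(y_{t+1}−ȳ) = 163.4375
Denominator Σ(y_t−ȳ)² = 269.5000
r_1 = 163.4375 / 269.5000 = 0.606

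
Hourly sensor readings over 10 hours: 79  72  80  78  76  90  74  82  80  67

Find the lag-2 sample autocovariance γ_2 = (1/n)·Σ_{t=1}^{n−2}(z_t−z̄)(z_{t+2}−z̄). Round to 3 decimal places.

0.432

Mean z̄ = (79 + 72 + 80 + 78 + 76 + 90 + 74 + 82 + 80 + 67)/10 = 77.8000
Σ_{t=1}^{8}(z_t−z̄)(z_{t+2}−z̄) = 4.3200
γ_2 = 4.3200 / 10 = 0.432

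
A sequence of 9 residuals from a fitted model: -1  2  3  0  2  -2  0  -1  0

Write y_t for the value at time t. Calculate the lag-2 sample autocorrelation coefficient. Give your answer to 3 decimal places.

Mean ȳ = (-1 + 2 + 3 + 0 + 2 − 2 + 0 − 1 + 0)/9 = 0.3333
Σ(y_t−ȳ)(y_{t+2}−ȳ) = (-3.5556) + (-0.5556) + (4.4444) + (0.7778) + (-0.5556) + (3.1111) + (0.1111) = 3.7778
Denominator Σ(y_t−ȳ)² = 22.0000
r_2 = 3.7778 / 22.0000 = 0.172

0.172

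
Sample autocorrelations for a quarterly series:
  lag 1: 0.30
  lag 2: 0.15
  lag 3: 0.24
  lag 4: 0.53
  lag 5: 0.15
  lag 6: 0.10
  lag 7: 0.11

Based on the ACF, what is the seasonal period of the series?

4

The largest autocorrelation is r_4 = 0.53; the remaining lags stay at or below 0.30. The elevated value at lag 1 (0.30), dropping to 0.15 at lag 2, reflects decaying short-term dependence rather than seasonality.
The dominant spike at lag 4 indicates a seasonal period of 4.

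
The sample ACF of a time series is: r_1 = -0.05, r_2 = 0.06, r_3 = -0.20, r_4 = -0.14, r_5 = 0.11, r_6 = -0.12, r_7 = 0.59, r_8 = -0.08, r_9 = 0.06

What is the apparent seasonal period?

7

The largest autocorrelation is r_7 = 0.59; the remaining lags stay at or below 0.11.
The dominant spike at lag 7 indicates a seasonal period of 7.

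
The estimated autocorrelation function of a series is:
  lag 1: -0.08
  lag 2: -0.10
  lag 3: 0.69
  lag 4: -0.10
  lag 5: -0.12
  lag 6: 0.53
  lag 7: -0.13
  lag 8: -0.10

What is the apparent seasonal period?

3

The largest autocorrelation is r_3 = 0.69, with a weaker echo at lag 6 (0.53); the remaining lags stay at or below -0.08.
The dominant spike at lag 3 indicates a seasonal period of 3.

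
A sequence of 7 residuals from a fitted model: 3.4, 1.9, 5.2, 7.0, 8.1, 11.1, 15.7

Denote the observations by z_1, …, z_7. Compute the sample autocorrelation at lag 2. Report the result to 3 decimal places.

Mean z̄ = (3.4 + 1.9 + 5.2 + 7.0 + 8.1 + 11.1 + 15.7)/7 = 7.4857
Deviations from mean: -4.0857, -5.5857, -2.2857, -0.4857, 0.6143, 3.6143, 8.2143
Numerator Σ_{t=1}^{5}(z_t−z̄)(z_{t+2}−z̄) = 13.9382
Denominator Σ(z_t−z̄)² = 134.2686
r_2 = 13.9382 / 134.2686 = 0.104

0.104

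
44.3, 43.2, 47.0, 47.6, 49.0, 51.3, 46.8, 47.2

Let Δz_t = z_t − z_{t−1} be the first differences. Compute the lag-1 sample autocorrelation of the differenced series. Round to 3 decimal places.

-0.274

First differences Δz: -1.1, 3.8, 0.6, 1.4, 2.3, -4.5, 0.4
Mean of differences = 0.4143
Numerator Σ(Δz_t−Δz̄)(Δz_{t+1}−Δz̄) = -11.6531
Denominator Σ(Δz_t−Δz̄)² = 42.4686
r_1(Δz) = -11.6531 / 42.4686 = -0.274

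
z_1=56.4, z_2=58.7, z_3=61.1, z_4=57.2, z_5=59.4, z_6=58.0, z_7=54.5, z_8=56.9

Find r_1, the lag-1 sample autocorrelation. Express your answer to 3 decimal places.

0.051

Mean z̄ = (56.4 + 58.7 + 61.1 + 57.2 + 59.4 + 58.0 + 54.5 + 56.9)/8 = 57.7750
Numerator Σ_{t=1}^{7}(z_t−z̄)(z_{t+1}−z̄) = 1.4519
Denominator Σ(z_t−z̄)² = 28.3150
r_1 = 1.4519 / 28.3150 = 0.051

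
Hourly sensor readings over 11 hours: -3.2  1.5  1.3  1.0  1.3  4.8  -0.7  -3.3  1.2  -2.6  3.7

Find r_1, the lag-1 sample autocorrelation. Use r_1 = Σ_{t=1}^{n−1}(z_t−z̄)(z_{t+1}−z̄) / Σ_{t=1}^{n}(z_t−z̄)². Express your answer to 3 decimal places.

Mean z̄ = (-3.2 + 1.5 + 1.3 + 1.0 + 1.3 + 4.8 − 0.7 − 3.3 + 1.2 − 2.6 + 3.7)/11 = 0.4545
Numerator Σ_{t=1}^{10}(z_t−z̄)(z_{t+1}−z̄) = -14.0121
Denominator Σ(z_t−z̄)² = 70.9073
r_1 = -14.0121 / 70.9073 = -0.198

-0.198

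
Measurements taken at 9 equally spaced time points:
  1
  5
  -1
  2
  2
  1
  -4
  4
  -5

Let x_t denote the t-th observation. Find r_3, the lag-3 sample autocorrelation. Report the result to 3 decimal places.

Mean x̄ = (1 + 5 − 1 + 2 + 2 + 1 − 4 + 4 − 5)/9 = 0.5556
Numerator Σ_{t=1}^{6}(x_t−x̄)(x_{t+3}−x̄) = 2.2963
Denominator Σ(x_t−x̄)² = 90.2222
r_3 = 2.2963 / 90.2222 = 0.025

0.025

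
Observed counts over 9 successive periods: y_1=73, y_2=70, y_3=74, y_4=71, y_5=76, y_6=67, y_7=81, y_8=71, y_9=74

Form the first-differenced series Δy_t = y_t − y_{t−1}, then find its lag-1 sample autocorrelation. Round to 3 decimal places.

-0.854

First differences Δy: -3, 4, -3, 5, -9, 14, -10, 3
Mean of differences = 0.1250
Numerator Σ(Δy_t−Δȳ)(Δy_{t+1}−Δȳ) = -380.1406
Denominator Σ(Δy_t−Δȳ)² = 444.8750
r_1(Δy) = -380.1406 / 444.8750 = -0.854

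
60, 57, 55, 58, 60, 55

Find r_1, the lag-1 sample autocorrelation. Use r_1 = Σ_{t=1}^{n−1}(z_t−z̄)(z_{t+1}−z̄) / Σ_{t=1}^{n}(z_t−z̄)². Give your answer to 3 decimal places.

Mean z̄ = (60 + 57 + 55 + 58 + 60 + 55)/6 = 57.5000
Numerator Σ_{t=1}^{5}(z_t−z̄)(z_{t+1}−z̄) = -6.2500
Denominator Σ(z_t−z̄)² = 25.5000
r_1 = -6.2500 / 25.5000 = -0.245

-0.245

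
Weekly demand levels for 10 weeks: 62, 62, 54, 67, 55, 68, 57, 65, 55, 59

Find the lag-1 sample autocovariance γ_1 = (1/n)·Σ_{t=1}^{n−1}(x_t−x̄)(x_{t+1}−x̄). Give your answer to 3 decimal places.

Mean x̄ = (62 + 62 + 54 + 67 + 55 + 68 + 57 + 65 + 55 + 59)/10 = 60.4000
Σ_{t=1}^{9}(x_t−x̄)(x_{t+1}−x̄) = -185.3600
γ_1 = -185.3600 / 10 = -18.536

-18.536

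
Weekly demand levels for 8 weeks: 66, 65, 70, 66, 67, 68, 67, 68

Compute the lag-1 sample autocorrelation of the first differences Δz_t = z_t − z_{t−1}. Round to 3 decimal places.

-0.675

First differences Δz: -1, 5, -4, 1, 1, -1, 1
Mean of differences = 0.2857
Numerator Σ(Δz_t−Δz̄)(Δz_{t+1}−Δz̄) = -30.6531
Denominator Σ(Δz_t−Δz̄)² = 45.4286
r_1(Δz) = -30.6531 / 45.4286 = -0.675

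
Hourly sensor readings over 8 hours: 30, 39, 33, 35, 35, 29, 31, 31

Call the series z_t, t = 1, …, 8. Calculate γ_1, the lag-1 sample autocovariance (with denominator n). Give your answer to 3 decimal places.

Mean z̄ = (30 + 39 + 33 + 35 + 35 + 29 + 31 + 31)/8 = 32.8750
Deviations: -2.8750, 6.1250, 0.1250, 2.1250, 2.1250, -3.8750, -1.8750, -1.8750
Σ_{t=1}^{7}(z_t−z̄)(z_{t+1}−z̄) = -9.5156
γ_1 = -9.5156 / 8 = -1.189

-1.189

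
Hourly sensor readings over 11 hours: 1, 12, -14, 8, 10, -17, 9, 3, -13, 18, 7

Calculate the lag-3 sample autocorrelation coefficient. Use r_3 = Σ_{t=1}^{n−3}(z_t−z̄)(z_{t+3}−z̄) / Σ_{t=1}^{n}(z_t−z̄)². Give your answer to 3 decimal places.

Mean z̄ = (1 + 12 − 14 + 8 + 10 − 17 + 9 + 3 − 13 + 18 + 7)/11 = 2.1818
Numerator Σ_{t=1}^{8}(z_t−z̄)(z_{t+3}−z̄) = 829.3554
Denominator Σ(z_t−z̄)² = 1373.6364
r_3 = 829.3554 / 1373.6364 = 0.604

0.604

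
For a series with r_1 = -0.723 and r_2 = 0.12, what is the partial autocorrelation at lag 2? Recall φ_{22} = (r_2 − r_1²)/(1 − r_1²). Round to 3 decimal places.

-0.844

φ_{22} = (r_2 − r_1²) / (1 − r_1²)
r_1² = (-0.723)² = 0.522729
Numerator = 0.12 − 0.5227 = -0.4027; denominator = 1 − 0.5227 = 0.4773
φ_{22} = -0.4027 / 0.4773 = -0.844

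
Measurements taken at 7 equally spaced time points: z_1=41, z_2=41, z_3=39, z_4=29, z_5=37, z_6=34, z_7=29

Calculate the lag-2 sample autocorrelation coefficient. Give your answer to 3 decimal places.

Mean z̄ = (41 + 41 + 39 + 29 + 37 + 34 + 29)/7 = 35.7143
Numerator Σ_{t=1}^{5}(z_t−z̄)(z_{t+2}−z̄) = -11.0204
Denominator Σ(z_t−z̄)² = 161.4286
r_2 = -11.0204 / 161.4286 = -0.068

-0.068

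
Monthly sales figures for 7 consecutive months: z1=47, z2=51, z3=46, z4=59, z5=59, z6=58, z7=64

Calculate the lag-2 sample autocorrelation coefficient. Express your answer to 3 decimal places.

0.240

Mean z̄ = (47 + 51 + 46 + 59 + 59 + 58 + 64)/7 = 54.8571
Σ(z_t−z̄)(z_{t+2}−z̄) = (69.5918) + (-15.9796) + (-36.6939) + (13.0204) + (37.8776) = 67.8163
Denominator Σ(z_t−z̄)² = 282.8571
r_2 = 67.8163 / 282.8571 = 0.240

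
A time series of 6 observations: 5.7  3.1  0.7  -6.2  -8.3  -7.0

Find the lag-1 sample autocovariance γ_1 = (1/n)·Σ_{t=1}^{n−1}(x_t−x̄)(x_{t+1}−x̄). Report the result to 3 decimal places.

Mean x̄ = (5.7 + 3.1 + 0.7 − 6.2 − 8.3 − 7.0)/6 = -2.0000
Deviations: 7.7000, 5.1000, 2.7000, -4.2000, -6.3000, -5.0000
Σ_{t=1}^{5}(x_t−x̄)(x_{t+1}−x̄) = 99.6600
γ_1 = 99.6600 / 6 = 16.610

16.610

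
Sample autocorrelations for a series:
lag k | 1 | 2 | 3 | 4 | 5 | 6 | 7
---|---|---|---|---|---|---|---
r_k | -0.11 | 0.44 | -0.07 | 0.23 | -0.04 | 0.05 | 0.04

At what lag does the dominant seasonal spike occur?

The largest autocorrelation is r_2 = 0.44, with a weaker echo at lag 4 (0.23); the remaining lags stay at or below 0.05.
The dominant spike at lag 2 indicates a seasonal period of 2.

2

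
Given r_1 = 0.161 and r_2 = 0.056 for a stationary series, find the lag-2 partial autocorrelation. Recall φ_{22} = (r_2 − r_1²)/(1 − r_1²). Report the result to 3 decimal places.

φ_{22} = (r_2 − r_1²) / (1 − r_1²)
r_1² = (0.161)² = 0.025921
Numerator = 0.056 − 0.0259 = 0.0301; denominator = 1 − 0.0259 = 0.9741
φ_{22} = 0.0301 / 0.9741 = 0.031

0.031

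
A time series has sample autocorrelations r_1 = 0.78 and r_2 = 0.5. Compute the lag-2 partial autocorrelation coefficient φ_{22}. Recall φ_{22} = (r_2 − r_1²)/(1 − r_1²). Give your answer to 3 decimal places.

-0.277

φ_{22} = (r_2 − r_1²) / (1 − r_1²)
r_1² = (0.78)² = 0.6084
Numerator = 0.5 − 0.6084 = -0.1084; denominator = 1 − 0.6084 = 0.3916
φ_{22} = -0.1084 / 0.3916 = -0.277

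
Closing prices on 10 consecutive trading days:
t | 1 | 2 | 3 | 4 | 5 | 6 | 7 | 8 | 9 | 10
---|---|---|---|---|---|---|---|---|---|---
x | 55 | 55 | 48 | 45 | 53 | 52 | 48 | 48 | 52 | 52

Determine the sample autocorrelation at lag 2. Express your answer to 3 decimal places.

Mean x̄ = (55 + 55 + 48 + 45 + 53 + 52 + 48 + 48 + 52 + 52)/10 = 50.8000
Numerator Σ_{t=1}^{8}(x_t−x̄)(x_{t+2}−x̄) = -65.4800
Denominator Σ(x_t−x̄)² = 101.6000
r_2 = -65.4800 / 101.6000 = -0.644

-0.644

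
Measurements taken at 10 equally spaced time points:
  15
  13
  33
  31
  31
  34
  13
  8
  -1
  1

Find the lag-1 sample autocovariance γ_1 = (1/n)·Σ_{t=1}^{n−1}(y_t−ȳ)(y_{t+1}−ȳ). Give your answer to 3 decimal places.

Mean ȳ = (15 + 13 + 33 + 31 + 31 + 34 + 13 + 8 − 1 + 1)/10 = 17.8000
Σ_{t=1}^{9}(y_t−ȳ)(y_{t+1}−ȳ) = 998.5600
γ_1 = 998.5600 / 10 = 99.856

99.856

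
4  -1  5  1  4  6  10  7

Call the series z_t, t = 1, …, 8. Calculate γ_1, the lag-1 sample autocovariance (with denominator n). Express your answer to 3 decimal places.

Mean z̄ = (4 − 1 + 5 + 1 + 4 + 6 + 10 + 7)/8 = 4.5000
Σ_{t=1}^{7}(z_t−z̄)(z_{t+1}−z̄) = 21.2500
γ_1 = 21.2500 / 8 = 2.656

2.656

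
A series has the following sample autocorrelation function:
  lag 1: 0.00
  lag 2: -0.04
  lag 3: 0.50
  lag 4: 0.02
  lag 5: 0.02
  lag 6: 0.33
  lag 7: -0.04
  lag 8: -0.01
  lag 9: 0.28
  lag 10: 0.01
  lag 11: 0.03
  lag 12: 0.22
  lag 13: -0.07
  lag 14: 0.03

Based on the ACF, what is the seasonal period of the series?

3

The largest autocorrelation is r_3 = 0.50, with weaker echoes at lags 6 (0.33), 9 (0.28) and 12 (0.22); the remaining lags stay at or below 0.03.
The dominant spike at lag 3 indicates a seasonal period of 3.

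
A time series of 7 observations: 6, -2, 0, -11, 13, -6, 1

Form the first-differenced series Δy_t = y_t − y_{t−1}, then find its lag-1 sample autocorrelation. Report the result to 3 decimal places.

First differences Δy: -8, 2, -11, 24, -19, 7
Mean of differences = -0.8333
Numerator Σ(Δy_t−Δȳ)(Δy_{t+1}−Δȳ) = -895.0278
Denominator Σ(Δy_t−Δȳ)² = 1170.8333
r_1(Δy) = -895.0278 / 1170.8333 = -0.764

-0.764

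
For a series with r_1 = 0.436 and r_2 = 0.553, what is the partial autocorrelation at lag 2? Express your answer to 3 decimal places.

0.448

φ_{22} = (r_2 − r_1²) / (1 − r_1²)
r_1² = (0.436)² = 0.190096
Numerator = 0.553 − 0.1901 = 0.3629; denominator = 1 − 0.1901 = 0.8099
φ_{22} = 0.3629 / 0.8099 = 0.448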